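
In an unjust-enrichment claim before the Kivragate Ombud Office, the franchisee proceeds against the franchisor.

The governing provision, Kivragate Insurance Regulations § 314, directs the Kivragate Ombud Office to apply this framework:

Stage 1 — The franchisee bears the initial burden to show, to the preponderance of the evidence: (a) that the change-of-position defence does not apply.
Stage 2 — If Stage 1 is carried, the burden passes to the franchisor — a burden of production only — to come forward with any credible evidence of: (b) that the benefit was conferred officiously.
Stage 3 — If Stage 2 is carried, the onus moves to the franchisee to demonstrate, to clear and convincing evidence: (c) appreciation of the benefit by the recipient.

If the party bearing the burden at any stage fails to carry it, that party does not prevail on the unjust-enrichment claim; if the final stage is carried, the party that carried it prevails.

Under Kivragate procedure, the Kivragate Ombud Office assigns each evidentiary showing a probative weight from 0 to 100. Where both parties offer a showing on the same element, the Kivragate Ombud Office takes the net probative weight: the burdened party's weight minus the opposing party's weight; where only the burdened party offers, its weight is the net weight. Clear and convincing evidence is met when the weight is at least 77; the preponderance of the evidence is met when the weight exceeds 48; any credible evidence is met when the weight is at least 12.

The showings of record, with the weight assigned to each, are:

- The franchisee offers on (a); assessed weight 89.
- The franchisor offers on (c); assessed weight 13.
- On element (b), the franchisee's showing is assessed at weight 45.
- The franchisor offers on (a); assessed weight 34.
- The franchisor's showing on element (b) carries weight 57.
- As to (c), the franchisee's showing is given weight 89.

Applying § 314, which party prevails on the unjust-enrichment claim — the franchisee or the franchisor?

franchisor

Stage 1 — burden on franchisee; standard: the preponderance of the evidence (weight exceeds 48).
    (a): 89 − 34 = 55 > 48 [met]
  Stage 1 is satisfied; the onus moves to the franchisor.
Stage 2 — burden on franchisor; standard: any credible evidence (weight is at least 12).
    (b): 57 − 45 = 12 ≥ 12 [met]
  All elements met. The burden passes to the franchisee.
Stage 3 — burden on franchisee; standard: clear and convincing evidence (weight is at least 77).
    (c): 89 − 13 = 76 < 77 [not met]
  Stage 3 not carried; the franchisee fails its burden.
So the franchisor prevails.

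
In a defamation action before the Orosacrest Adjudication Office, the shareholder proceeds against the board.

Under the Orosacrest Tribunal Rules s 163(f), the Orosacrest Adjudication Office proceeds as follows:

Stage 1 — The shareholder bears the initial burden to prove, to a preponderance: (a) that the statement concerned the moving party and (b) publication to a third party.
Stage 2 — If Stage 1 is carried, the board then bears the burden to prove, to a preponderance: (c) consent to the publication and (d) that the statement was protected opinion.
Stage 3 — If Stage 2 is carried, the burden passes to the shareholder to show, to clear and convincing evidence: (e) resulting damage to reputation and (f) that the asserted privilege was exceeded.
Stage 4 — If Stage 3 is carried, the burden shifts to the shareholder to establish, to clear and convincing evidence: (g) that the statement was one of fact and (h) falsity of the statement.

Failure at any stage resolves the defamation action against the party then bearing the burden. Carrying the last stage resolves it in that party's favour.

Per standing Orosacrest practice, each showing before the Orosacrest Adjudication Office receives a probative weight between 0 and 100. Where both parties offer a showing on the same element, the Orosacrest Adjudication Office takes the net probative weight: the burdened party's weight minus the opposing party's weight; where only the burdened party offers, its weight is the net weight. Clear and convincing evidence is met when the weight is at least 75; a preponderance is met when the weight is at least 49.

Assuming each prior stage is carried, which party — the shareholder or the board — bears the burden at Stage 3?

Stage 3's rule assigns the burden to the shareholder (to clear and convincing evidence).

shareholder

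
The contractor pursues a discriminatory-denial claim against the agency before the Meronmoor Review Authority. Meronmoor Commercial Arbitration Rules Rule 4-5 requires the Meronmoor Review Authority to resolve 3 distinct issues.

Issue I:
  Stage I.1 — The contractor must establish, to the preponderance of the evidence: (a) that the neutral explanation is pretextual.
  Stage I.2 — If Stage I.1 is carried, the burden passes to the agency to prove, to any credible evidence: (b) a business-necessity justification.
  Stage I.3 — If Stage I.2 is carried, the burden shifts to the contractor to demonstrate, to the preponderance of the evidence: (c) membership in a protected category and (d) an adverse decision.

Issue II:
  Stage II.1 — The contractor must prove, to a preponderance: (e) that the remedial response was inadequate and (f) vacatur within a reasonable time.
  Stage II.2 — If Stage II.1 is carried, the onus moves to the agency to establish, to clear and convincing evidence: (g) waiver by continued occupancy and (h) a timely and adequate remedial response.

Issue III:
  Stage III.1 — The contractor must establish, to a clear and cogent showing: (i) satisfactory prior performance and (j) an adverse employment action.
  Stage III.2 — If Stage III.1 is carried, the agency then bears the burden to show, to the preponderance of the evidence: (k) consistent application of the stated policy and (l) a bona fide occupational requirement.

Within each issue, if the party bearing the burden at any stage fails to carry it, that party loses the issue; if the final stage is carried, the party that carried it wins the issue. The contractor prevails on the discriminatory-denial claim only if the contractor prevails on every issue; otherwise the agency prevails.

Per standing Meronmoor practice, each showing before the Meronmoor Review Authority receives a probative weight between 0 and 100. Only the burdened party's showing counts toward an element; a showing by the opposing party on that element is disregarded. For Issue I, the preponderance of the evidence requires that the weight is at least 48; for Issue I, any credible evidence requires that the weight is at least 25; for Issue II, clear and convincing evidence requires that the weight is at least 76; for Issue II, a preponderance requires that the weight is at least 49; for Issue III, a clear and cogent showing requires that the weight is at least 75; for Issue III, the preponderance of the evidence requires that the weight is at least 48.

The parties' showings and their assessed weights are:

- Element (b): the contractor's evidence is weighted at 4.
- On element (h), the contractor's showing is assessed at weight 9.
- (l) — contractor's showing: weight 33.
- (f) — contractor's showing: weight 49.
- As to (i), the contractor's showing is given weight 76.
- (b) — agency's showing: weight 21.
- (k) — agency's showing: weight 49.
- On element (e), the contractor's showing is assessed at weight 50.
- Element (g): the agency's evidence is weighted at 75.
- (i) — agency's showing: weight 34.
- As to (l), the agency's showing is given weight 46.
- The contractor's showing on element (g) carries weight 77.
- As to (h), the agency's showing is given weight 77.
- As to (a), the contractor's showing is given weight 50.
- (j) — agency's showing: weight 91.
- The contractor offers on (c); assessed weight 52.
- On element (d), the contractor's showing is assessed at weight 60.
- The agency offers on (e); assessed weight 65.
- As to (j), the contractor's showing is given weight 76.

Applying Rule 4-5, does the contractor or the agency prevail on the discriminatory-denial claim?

contractor

— Issue I —
Stage I.1 (contractor, the preponderance of the evidence, weight is at least 48): (a) 50 ≥ 48 — meets.
  Stage I.1 carried; the burden shifts to the agency.
Stage I.2 (agency, any credible evidence, weight is at least 25): (b) 21 (contractor's 4 disregarded) < 25 — fails.
  The agency does not carry Stage I.2.
The contractor prevails on this issue.
— Issue II —
Stage II.1 (contractor, a preponderance, weight is at least 49): (e) 50 (agency's 65 disregarded) ≥ 49 — meets; (f) 49 ≥ 49 — meets.
  Stage II.1 carried; the burden shifts to the agency.
Stage II.2 (agency, clear and convincing evidence, weight is at least 76): (g) 75 (contractor's 77 disregarded) < 76 — fails; (h) 77 (contractor's 9 disregarded) ≥ 76 — meets.
  Stage II.2 not carried; the agency fails its burden.
The analysis ends at Stage II.2; the contractor prevails on this issue.
— Issue III —
At Stage III.1 the contractor must meet a clear and cogent showing (weight is at least 75): on (i) the weight is 76 (the agency's 34 is given no effect), ≥ 75, so (i) meets the standard; on (j) the weight is 76 (the agency's 91 is given no effect), ≥ 75, so (j) meets the standard.
  The contractor carries Stage III.1; the agency now bears the burden.
At Stage III.2 the agency must meet the preponderance of the evidence (weight is at least 48): on (k) the weight is 49, which does reach 48, so (k) meets the standard; on (l) the weight is 46 (the contractor's 33 is given no effect), which does not reach 48, so (l) does not meet the standard.
  The agency does not carry Stage III.2.
The contractor prevails on this issue.
Per-issue: Issue I → contractor; Issue II → contractor; Issue III → contractor. The contractor must prevail on every issue; overall, the contractor prevails.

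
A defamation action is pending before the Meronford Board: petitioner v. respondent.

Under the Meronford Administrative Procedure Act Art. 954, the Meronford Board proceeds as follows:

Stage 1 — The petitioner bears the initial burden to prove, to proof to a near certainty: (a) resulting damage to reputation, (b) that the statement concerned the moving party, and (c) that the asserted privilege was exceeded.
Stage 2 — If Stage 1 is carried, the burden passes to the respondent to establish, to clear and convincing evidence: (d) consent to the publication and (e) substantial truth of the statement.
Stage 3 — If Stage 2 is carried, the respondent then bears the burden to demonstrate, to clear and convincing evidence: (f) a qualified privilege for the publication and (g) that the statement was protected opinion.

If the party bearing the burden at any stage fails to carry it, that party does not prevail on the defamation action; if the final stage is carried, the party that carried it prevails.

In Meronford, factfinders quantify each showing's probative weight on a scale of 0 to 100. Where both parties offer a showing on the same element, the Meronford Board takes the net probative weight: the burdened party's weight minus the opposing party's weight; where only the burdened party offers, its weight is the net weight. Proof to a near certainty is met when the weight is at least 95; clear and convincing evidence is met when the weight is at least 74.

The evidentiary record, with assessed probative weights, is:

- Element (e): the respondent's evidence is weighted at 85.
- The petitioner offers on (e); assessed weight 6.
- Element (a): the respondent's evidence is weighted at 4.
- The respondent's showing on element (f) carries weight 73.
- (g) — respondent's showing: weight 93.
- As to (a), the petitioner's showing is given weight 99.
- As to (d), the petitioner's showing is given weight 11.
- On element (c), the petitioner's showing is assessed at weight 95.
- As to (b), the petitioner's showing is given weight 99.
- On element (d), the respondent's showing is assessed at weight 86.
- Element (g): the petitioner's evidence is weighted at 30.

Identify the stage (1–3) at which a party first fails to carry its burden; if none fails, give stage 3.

Stage 1 — burden on petitioner; standard: proof to a near certainty (weight is at least 95).
    (a): 99 − 4 = 95 ≥ 95 [met]
    (b): 99 ≥ 95 [met]
    (c): 95 ≥ 95 [met]
  Stage 1 is satisfied; the onus moves to the respondent.
Stage 2 — burden on respondent; standard: clear and convincing evidence (weight is at least 74).
    (d): 86 − 11 = 75 ≥ 74 [met]
    (e): 85 − 6 = 79 ≥ 74 [met]
  Stage 2 carried; the burden remains with the respondent.
Stage 3 — burden on respondent; standard: clear and convincing evidence (weight is at least 74).
    (f): 73 < 74 [not met]
    (g): 93 − 30 = 63 < 74 [not met]
  The respondent does not carry Stage 3.
The petitioner prevails.

stage 3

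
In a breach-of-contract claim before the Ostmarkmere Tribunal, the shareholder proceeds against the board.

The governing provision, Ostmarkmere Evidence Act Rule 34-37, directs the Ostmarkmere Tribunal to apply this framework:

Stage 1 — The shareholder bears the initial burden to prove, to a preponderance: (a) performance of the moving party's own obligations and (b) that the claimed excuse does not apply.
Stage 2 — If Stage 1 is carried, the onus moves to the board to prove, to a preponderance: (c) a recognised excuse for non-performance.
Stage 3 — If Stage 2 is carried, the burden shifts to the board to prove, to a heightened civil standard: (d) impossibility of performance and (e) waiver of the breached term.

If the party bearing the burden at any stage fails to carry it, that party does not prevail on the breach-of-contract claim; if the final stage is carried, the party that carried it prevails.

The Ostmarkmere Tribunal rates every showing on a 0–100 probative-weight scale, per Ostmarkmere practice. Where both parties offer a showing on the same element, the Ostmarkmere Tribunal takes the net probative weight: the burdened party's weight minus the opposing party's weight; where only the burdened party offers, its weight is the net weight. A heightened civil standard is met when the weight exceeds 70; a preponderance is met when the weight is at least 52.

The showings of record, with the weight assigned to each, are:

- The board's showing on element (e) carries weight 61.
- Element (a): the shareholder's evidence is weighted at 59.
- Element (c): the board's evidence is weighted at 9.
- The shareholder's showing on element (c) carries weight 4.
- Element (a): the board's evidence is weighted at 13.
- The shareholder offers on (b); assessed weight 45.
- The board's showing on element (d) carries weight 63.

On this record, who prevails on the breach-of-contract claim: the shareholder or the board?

board

Stage 1 — burden on shareholder; standard: a preponderance (weight is at least 52).
    (a): 59 − 13 = 46 < 52 [not met]
    (b): 45 < 52 [not met]
  The shareholder does not carry Stage 1.
The analysis ends at Stage 1; the board prevails.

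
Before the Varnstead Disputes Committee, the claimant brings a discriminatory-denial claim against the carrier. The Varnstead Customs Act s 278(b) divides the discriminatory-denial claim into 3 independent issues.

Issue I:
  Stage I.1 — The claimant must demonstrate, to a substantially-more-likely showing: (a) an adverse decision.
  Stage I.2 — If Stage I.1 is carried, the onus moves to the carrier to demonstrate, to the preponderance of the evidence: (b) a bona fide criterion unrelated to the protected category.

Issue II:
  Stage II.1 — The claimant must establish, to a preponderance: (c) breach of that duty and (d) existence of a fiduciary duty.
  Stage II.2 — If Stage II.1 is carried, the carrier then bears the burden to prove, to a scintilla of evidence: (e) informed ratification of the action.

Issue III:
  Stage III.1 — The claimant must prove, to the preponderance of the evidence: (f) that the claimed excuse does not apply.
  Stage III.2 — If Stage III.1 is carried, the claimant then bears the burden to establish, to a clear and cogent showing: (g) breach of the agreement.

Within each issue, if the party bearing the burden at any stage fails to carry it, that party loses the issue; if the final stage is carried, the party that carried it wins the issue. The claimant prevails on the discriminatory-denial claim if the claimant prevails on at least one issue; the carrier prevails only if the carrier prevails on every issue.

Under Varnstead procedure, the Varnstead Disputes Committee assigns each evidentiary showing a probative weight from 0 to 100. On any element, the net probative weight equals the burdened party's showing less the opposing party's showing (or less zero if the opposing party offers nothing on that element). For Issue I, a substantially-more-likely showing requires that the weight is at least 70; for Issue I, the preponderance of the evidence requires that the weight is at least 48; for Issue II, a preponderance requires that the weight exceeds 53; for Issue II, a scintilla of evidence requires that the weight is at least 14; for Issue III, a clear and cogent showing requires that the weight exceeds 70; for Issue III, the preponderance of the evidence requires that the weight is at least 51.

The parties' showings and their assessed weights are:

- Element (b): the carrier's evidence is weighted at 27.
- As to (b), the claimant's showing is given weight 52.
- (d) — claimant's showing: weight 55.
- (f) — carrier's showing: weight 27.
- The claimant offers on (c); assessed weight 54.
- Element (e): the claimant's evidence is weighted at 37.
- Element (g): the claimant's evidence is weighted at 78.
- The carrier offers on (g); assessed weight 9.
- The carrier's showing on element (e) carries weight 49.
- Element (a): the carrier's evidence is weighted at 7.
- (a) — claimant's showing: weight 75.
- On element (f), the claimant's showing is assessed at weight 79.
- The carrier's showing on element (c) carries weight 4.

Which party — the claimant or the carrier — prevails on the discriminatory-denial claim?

— Issue I —
Stage I.1 — burden on claimant; standard: a substantially-more-likely showing (weight is at least 70).
    (a): 75 − 7 = 68 < 70 [not met]
  The claimant does not carry Stage I.1.
The analysis ends at Stage I.1; the carrier prevails on this issue.
— Issue II —
At Stage II.1 the claimant must meet a preponderance (weight exceeds 53): on (c) the weight is 54 less the opposing 4 gives net 50, which does not exceed 53, so (c) does not meet the standard; on (d) the weight is 55, > 53, so (d) meets the standard.
  The claimant does not carry Stage II.1.
The carrier prevails on this issue.
— Issue III —
Stage III.1 (claimant, the preponderance of the evidence, weight is at least 51): (f) net 79−27=52 ≥ 51 — meets.
  Stage III.1 is satisfied; the claimant continues to bear the burden.
Stage III.2 (claimant, a clear and cogent showing, weight exceeds 70): (g) net 78−9=69 ≤ 70 — fails.
  The claimant does not carry Stage III.2.
So the carrier prevails on this issue.
Per-issue: Issue I → carrier; Issue II → carrier; Issue III → carrier. The claimant must prevail on at least one issue; overall, the carrier prevails.

carrier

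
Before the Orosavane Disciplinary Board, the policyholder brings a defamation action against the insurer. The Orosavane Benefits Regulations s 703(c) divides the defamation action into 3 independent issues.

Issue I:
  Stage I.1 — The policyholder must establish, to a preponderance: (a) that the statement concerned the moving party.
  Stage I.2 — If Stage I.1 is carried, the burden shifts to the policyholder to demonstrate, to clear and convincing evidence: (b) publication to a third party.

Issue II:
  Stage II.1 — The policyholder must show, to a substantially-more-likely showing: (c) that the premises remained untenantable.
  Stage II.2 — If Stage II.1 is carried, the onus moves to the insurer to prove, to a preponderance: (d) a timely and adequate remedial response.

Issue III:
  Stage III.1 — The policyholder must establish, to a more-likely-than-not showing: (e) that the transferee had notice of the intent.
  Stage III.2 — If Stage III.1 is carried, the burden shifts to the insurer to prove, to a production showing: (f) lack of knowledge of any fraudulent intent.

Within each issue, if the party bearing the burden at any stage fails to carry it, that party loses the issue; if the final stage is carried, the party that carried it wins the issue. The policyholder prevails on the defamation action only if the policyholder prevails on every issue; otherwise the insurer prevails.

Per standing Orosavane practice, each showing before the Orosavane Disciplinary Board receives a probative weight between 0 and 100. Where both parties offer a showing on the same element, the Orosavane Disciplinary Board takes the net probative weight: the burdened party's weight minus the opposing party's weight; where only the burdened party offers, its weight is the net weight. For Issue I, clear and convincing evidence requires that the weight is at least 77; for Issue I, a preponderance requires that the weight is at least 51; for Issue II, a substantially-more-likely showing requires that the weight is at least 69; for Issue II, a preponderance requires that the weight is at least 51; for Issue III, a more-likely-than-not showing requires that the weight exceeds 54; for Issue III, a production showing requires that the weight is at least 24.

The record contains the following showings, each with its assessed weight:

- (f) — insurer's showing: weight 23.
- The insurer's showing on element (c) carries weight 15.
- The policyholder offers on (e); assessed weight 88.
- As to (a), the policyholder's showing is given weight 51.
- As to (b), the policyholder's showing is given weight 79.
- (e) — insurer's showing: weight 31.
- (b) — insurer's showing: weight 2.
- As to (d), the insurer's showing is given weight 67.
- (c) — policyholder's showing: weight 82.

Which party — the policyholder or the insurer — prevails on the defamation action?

— Issue I —
Stage I.1 (policyholder, a preponderance, weight is at least 51): (a) 51 ≥ 51 — meets.
  Stage I.1 carried; the burden remains with the policyholder.
Stage I.2 (policyholder, clear and convincing evidence, weight is at least 77): (b) net 79−2=77 ≥ 77 — meets.
  The policyholder carries the last stage.
All stages carried — the policyholder prevails on this issue.
— Issue II —
At Stage II.1 the policyholder must meet a substantially-more-likely showing (weight is at least 69): on (c) the weight is 82 less the opposing 15 gives net 67, which does not reach 69, so (c) does not meet the standard.
  Stage II.1 not carried; the policyholder fails its burden.
The insurer prevails on this issue.
— Issue III —
Stage III.1 — burden on policyholder; standard: a more-likely-than-not showing (weight exceeds 54).
    (e): 88 − 31 = 57 > 54 [met]
  Stage III.1 is satisfied; the onus moves to the insurer.
Stage III.2 — burden on insurer; standard: a production showing (weight is at least 24).
    (f): 23 < 24 [not met]
  Stage III.2 not carried; the insurer fails its burden.
So the policyholder prevails on this issue.
Per-issue: Issue I → policyholder; Issue II → insurer; Issue III → policyholder. The policyholder must prevail on every issue; overall, the insurer prevails.

insurer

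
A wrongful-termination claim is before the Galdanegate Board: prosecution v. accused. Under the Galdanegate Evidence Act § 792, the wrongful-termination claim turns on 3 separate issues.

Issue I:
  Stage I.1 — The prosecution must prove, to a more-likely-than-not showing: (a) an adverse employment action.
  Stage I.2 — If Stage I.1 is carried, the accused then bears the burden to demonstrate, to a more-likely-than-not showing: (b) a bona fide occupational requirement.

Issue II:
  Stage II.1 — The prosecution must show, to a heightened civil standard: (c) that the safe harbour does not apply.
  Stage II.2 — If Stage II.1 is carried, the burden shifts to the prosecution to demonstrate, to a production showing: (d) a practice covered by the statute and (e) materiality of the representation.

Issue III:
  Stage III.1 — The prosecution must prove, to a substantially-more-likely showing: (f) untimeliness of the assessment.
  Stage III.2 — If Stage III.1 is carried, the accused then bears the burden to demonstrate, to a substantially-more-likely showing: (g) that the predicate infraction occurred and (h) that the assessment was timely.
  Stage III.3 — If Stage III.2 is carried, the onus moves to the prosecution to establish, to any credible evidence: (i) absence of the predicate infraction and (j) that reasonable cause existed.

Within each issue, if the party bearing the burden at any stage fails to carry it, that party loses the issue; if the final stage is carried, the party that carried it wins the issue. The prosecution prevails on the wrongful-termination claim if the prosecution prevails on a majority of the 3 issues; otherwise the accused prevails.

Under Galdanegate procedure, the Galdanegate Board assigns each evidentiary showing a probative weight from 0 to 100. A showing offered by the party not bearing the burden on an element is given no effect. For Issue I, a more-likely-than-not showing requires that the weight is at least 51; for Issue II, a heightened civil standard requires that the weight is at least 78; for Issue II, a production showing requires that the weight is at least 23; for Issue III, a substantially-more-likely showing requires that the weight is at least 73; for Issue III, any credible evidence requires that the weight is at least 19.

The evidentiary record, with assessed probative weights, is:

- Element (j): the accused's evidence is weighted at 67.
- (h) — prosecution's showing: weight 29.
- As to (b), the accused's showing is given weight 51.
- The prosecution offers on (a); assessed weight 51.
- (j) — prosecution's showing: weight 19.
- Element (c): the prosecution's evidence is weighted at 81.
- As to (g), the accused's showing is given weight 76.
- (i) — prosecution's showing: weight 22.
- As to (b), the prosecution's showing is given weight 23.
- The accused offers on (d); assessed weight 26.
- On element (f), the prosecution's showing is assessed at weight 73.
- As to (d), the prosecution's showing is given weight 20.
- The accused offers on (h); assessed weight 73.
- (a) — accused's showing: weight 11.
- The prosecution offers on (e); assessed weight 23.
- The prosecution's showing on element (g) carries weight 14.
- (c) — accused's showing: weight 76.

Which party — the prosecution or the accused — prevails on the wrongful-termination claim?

accused

— Issue I —
At Stage I.1 the prosecution must meet a more-likely-than-not showing (weight is at least 51): on (a) the weight is 51 (the accused's 11 is given no effect), ≥ 51, so (a) meets the standard.
  Stage I.1 carried; the burden shifts to the accused.
At Stage I.2 the accused must meet a more-likely-than-not showing (weight is at least 51): on (b) the weight is 51 (the prosecution's 23 is given no effect), ≥ 51, so (b) meets the standard.
  All elements met at the final stage.
Every stage carried; the accused prevails on this issue.
— Issue II —
At Stage II.1 the prosecution must meet a heightened civil standard (weight is at least 78): on (c) the weight is 81 (the accused's 76 is given no effect), ≥ 78, so (c) meets the standard.
  All elements met. The prosecution retains the burden for Stage II.2.
At Stage II.2 the prosecution must meet a production showing (weight is at least 23): on (d) the weight is 20 (the accused's 26 is given no effect), which does not reach 23, so (d) does not meet the standard; on (e) the weight is 23, ≥ 23, so (e) meets the standard.
  The prosecution does not carry Stage II.2.
So the accused prevails on this issue.
— Issue III —
Stage III.1 — burden on prosecution; standard: a substantially-more-likely showing (weight is at least 73).
    (f): 73 ≥ 73 [met]
  The prosecution carries Stage III.1; the accused now bears the burden.
Stage III.2 — burden on accused; standard: a substantially-more-likely showing (weight is at least 73).
    (g): 76 (prosecution's 14 disregarded) ≥ 73 [met]
    (h): 73 (prosecution's 29 disregarded) ≥ 73 [met]
  Stage III.2 is satisfied; the onus moves to the prosecution.
Stage III.3 — burden on prosecution; standard: any credible evidence (weight is at least 19).
    (i): 22 ≥ 19 [met]
    (j): 19 (accused's 67 disregarded) ≥ 19 [met]
  All elements met at the final stage.
Every stage carried; the prosecution prevails on this issue.
Per-issue: Issue I → accused; Issue II → accused; Issue III → prosecution. The prosecution must prevail on a majority of issues; overall, the accused prevails.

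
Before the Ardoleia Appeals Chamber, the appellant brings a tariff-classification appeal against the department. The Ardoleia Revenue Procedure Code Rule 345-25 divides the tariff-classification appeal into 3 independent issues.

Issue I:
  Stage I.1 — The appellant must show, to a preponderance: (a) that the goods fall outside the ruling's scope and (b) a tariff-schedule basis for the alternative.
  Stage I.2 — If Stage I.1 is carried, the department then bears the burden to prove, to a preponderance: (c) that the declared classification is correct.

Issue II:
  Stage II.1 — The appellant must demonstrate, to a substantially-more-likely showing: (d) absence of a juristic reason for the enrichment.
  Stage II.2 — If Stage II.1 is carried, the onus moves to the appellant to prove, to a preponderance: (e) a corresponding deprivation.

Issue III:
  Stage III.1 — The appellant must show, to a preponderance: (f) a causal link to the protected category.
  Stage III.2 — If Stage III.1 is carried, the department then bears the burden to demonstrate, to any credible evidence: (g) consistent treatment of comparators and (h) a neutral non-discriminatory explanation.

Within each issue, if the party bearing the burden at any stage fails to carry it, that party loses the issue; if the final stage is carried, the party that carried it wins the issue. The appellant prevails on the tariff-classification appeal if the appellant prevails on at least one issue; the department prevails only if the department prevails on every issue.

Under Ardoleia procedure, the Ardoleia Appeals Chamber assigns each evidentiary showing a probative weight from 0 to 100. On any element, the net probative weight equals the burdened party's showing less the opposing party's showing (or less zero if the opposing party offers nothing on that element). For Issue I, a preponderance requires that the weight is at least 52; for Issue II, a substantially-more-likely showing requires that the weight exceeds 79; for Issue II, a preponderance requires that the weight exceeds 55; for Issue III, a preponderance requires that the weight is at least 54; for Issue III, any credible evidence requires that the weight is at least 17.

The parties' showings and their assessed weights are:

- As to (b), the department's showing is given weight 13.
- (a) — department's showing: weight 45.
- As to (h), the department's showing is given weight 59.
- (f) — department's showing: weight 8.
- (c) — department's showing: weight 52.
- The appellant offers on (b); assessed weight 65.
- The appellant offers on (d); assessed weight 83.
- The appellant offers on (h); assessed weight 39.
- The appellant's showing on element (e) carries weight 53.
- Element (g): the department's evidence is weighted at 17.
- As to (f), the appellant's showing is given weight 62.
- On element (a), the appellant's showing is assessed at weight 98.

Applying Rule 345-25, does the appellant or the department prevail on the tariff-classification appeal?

— Issue I —
Stage I.1 (appellant, a preponderance, weight is at least 52): (a) net 98−45=53 ≥ 52 — meets; (b) net 65−13=52 ≥ 52 — meets.
  Stage I.1 is satisfied; the onus moves to the department.
Stage I.2 (department, a preponderance, weight is at least 52): (c) 52 ≥ 52 — meets.
  All elements met at the final stage.
All stages carried — the department prevails on this issue.
— Issue II —
Stage II.1 (appellant, a substantially-more-likely showing, weight exceeds 79): (d) 83 > 79 — meets.
  Stage II.1 carried; the burden remains with the appellant.
Stage II.2 (appellant, a preponderance, weight exceeds 55): (e) 53 ≤ 55 — fails.
  The appellant does not carry Stage II.2.
So the department prevails on this issue.
— Issue III —
At Stage III.1 the appellant must meet a preponderance (weight is at least 54): on (f) the weight is 62 less the opposing 8 gives net 54, ≥ 54, so (f) meets the standard.
  Stage III.1 carried; the burden shifts to the department.
At Stage III.2 the department must meet any credible evidence (weight is at least 17): on (g) the weight is 17, ≥ 17, so (g) meets the standard; on (h) the weight is 59 less the opposing 39 gives net 20, ≥ 17, so (h) meets the standard.
  All elements met at the final stage.
Every stage carried; the department prevails on this issue.
Per-issue: Issue I → department; Issue II → department; Issue III → department. The appellant must prevail on at least one issue; overall, the department prevails.

department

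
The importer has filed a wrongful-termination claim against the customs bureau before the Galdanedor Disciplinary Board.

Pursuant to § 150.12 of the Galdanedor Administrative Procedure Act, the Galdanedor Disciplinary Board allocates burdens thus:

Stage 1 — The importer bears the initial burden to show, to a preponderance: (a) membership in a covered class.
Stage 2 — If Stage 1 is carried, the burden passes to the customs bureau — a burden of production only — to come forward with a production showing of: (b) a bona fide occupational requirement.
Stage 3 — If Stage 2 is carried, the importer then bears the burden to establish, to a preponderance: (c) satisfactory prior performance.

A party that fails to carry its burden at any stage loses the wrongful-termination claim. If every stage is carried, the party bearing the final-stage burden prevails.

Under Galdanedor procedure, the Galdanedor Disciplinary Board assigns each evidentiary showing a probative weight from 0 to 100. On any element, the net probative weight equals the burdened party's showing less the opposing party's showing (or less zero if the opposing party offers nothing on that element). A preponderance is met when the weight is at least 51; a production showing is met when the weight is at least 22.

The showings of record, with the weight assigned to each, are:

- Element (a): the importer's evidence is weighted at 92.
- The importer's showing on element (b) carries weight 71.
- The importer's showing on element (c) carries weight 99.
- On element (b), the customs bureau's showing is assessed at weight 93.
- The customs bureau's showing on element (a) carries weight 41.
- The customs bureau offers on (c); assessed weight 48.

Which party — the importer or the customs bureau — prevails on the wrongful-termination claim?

importer

Stage 1 (importer, a preponderance, weight is at least 51): (a) net 92−41=51 ≥ 51 — meets.
  Stage 1 carried; the burden shifts to the customs bureau.
Stage 2 (customs bureau, a production showing, weight is at least 22): (b) net 93−71=22 ≥ 22 — meets.
  Stage 2 carried; the burden shifts to the importer.
Stage 3 (importer, a preponderance, weight is at least 51): (c) net 99−48=51 ≥ 51 — meets.
  The importer carries the last stage.
With every stage satisfied, the importer prevails.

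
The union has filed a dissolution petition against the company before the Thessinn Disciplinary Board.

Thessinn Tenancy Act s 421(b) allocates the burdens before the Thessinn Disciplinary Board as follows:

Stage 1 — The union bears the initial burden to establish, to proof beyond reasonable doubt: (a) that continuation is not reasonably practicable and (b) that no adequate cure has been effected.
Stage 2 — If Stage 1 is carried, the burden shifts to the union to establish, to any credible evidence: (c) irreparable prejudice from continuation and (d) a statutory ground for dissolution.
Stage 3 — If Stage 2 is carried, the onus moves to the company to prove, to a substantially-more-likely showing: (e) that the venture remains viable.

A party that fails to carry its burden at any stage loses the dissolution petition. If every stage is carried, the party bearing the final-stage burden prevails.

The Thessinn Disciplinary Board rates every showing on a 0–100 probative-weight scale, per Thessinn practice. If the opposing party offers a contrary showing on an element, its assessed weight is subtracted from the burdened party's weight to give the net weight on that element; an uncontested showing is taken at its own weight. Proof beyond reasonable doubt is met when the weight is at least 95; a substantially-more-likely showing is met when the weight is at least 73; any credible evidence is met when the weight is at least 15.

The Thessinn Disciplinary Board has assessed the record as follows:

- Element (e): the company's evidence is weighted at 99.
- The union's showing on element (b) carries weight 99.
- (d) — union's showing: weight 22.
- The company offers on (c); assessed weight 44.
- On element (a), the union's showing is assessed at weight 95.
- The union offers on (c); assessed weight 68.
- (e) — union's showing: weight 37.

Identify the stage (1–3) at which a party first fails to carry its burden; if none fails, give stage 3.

Stage 1 — burden on union; standard: proof beyond reasonable doubt (weight is at least 95).
    (a): 95 ≥ 95 [met]
    (b): 99 ≥ 95 [met]
  Stage 1 carried; the burden remains with the union.
Stage 2 — burden on union; standard: any credible evidence (weight is at least 15).
    (c): 68 − 44 = 24 ≥ 15 [met]
    (d): 22 ≥ 15 [met]
  The union carries Stage 2; the company now bears the burden.
Stage 3 — burden on company; standard: a substantially-more-likely showing (weight is at least 73).
    (e): 99 − 37 = 62 < 73 [not met]
  The company does not carry Stage 3.
The union prevails.

stage 3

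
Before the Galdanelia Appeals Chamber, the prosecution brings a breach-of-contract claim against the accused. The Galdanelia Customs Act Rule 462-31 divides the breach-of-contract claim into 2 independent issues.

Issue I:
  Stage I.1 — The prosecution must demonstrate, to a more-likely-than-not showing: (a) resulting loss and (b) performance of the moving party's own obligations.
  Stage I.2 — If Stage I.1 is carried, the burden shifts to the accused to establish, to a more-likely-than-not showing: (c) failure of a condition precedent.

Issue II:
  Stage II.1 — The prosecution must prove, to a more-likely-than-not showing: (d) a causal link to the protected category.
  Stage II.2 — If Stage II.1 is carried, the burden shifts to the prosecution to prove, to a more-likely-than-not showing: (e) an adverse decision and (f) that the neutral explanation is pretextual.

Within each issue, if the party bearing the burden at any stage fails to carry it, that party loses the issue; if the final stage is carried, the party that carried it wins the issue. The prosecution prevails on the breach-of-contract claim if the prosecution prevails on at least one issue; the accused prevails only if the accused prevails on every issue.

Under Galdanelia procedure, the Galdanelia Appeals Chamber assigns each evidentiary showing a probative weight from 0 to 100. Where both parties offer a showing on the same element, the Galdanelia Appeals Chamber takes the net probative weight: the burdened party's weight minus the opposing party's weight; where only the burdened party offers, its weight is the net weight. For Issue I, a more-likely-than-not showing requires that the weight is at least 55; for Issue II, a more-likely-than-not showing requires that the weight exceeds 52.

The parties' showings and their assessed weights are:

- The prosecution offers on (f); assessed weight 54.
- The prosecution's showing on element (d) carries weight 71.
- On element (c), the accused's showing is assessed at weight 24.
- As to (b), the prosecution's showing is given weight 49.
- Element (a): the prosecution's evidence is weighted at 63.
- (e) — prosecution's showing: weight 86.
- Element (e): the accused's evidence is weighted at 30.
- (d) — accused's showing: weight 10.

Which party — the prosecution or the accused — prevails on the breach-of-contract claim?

— Issue I —
At Stage I.1 the prosecution must meet a more-likely-than-not showing (weight is at least 55): on (a) the weight is 63, which does reach 55, so (a) meets the standard; on (b) the weight is 49, which does not reach 55, so (b) does not meet the standard.
  Not every element is met, so the prosecution fails to carry Stage I.1.
The analysis ends at Stage I.1; the accused prevails on this issue.
— Issue II —
At Stage II.1 the prosecution must meet a more-likely-than-not showing (weight exceeds 52): on (d) the weight is 71 less the opposing 10 gives net 61, > 52, so (d) meets the standard.
  Stage II.1 is satisfied; the prosecution continues to bear the burden.
At Stage II.2 the prosecution must meet a more-likely-than-not showing (weight exceeds 52): on (e) the weight is 86 less the opposing 30 gives net 56, > 52, so (e) meets the standard; on (f) the weight is 54, which does exceed 52, so (f) meets the standard.
  All elements met at the final stage.
All stages carried — the prosecution prevails on this issue.
Per-issue: Issue I → accused; Issue II → prosecution. The prosecution must prevail on at least one issue; overall, the prosecution prevails.

prosecution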